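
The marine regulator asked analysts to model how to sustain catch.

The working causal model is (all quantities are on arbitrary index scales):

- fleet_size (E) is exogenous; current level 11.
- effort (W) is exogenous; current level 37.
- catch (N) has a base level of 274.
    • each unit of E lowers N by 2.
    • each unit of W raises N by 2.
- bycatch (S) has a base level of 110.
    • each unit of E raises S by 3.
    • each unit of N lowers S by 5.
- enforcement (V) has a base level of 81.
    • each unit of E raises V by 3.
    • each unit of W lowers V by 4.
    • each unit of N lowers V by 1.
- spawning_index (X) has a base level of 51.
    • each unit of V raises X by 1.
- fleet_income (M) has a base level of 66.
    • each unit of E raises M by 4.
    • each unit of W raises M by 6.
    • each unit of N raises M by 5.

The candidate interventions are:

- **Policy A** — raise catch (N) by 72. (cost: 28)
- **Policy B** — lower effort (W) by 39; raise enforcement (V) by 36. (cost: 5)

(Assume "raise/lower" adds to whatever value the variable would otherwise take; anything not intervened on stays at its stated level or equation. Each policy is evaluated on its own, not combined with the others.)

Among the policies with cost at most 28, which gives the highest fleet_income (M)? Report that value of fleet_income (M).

2322

Policy A (N + 72):
  E = 11
  W = 37
  N = 274 − 2·11 + 2·37 (+72 from intervention) = 398
  M = 66 + 4·11 + 6·37 + 5·398 = 2322
Policy B (W − 39, V + 36):
  E = 11
  W = 37 − 39 = -2
  N = 274 − 2·11 + 2·(-2) = 248
  M = 66 + 4·11 + 6·(-2) + 5·248 = 1338
Comparing — Policy A: M=2322, Policy B: M=1338. Highest is 2322 (Policy A).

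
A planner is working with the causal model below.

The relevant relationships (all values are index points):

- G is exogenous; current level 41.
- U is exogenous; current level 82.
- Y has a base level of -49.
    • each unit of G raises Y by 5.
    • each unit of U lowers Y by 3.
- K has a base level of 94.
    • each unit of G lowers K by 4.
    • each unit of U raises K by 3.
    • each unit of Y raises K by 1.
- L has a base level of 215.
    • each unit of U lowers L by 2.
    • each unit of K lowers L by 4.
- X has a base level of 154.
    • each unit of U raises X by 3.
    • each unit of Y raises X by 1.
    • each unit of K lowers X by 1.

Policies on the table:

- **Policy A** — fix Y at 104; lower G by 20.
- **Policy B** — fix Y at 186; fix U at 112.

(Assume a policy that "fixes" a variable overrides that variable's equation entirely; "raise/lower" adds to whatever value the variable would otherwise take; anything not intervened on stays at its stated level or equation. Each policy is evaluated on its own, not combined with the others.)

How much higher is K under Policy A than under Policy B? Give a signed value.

Policy A (Y := 104, G − 20):
  G = 41 − 20 = 21
  U = 82
  Y = 104
  K = 94 − 4·21 + 3·82 + 104 = 360
Policy B (Y := 186, U := 112):
  G = 41
  U = 112
  Y = 186
  K = 94 − 4·41 + 3·112 + 186 = 452
K: 360 − 452 = -92

-92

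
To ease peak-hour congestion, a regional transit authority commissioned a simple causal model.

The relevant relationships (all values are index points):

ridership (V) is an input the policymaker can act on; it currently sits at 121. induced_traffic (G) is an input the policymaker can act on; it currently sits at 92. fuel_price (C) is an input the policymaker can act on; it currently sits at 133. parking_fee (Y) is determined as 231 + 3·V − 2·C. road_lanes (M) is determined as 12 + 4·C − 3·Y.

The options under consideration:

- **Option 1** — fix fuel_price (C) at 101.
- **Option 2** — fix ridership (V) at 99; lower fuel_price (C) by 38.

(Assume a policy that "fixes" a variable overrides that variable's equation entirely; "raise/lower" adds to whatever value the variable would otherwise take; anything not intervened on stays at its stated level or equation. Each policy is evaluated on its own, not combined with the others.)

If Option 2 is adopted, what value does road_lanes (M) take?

-622

Option 2 (V := 99, C − 38):
  V = 99
  C = 133 − 38 = 95
  Y = 231 + 3·99 − 2·95 = 338
  M = 12 + 4·95 − 3·338 = -622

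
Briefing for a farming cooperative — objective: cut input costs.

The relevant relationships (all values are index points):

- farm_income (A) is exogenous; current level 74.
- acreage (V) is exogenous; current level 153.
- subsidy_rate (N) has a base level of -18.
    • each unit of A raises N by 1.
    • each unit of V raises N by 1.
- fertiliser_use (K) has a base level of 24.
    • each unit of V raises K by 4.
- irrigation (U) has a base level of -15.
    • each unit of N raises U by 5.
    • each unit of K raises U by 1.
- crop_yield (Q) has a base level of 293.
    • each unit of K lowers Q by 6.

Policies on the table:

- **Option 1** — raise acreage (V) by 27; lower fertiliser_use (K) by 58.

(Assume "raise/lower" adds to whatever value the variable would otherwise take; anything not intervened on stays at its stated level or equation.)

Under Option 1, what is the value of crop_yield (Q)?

-3823

Option 1 (V + 27, K − 58):
  V = 153 + 27 = 180
  K = 24 + 4·180 (−58 from intervention) = 686
  Q = 293 − 6·686 = -3823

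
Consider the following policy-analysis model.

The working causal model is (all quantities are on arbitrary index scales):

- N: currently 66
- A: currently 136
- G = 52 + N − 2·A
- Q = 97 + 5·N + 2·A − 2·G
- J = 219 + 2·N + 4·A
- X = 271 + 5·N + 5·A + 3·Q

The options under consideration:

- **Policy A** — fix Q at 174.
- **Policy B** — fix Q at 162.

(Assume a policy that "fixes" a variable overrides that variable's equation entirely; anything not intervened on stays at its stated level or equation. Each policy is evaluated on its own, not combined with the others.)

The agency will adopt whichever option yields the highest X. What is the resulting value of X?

Policy A (Q := 174):
  N = 66
  A = 136
  G = 52 + 66 − 2·136 = -154
  Q = 174
  X = 271 + 5·66 + 5·136 + 3·174 = 1803
Policy B (Q := 162):
  N = 66
  A = 136
  G = 52 + 66 − 2·136 = -154
  Q = 162
  X = 271 + 5·66 + 5·136 + 3·162 = 1767
Comparing — Policy A: X=1803, Policy B: X=1767. Highest is 1803 (Policy A).

1803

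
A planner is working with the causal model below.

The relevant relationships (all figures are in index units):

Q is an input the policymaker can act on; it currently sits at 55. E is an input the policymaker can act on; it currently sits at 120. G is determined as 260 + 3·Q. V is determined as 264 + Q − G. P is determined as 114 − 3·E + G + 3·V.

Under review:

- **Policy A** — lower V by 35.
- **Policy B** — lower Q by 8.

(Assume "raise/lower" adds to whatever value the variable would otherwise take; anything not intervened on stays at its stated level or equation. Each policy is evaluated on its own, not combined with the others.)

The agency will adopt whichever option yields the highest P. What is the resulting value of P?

Policy A (V − 35):
  Q = 55
  E = 120
  G = 260 + 3·55 = 425
  V = 264 + 55 − 425 (−35 from intervention) = -141
  P = 114 − 3·120 + 425 + 3·(-141) = -244
Policy B (Q − 8):
  Q = 55 − 8 = 47
  E = 120
  G = 260 + 3·47 = 401
  V = 264 + 47 − 401 = -90
  P = 114 − 3·120 + 401 + 3·(-90) = -115
Comparing — Policy A: P=-244, Policy B: P=-115. Highest is -115 (Policy B).

-115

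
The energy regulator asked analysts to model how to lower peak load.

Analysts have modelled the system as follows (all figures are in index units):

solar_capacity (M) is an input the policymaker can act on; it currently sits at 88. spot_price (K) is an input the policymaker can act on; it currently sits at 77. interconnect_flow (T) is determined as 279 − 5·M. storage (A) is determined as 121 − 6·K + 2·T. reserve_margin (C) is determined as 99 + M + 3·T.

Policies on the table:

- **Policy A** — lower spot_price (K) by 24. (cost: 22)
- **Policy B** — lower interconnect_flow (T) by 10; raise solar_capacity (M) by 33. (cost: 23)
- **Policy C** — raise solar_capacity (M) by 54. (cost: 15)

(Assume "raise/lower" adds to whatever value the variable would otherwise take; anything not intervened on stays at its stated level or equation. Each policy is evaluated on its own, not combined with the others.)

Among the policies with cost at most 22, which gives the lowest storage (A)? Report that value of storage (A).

Policy A (K − 24):
  M = 88
  K = 77 − 24 = 53
  T = 279 − 5·88 = -161
  A = 121 − 6·53 + 2·(-161) = -519
Policy C (M + 54):
  M = 88 + 54 = 142
  K = 77
  T = 279 − 5·142 = -431
  A = 121 − 6·77 + 2·(-431) = -1203
Comparing — Policy A: A=-519, Policy C: A=-1203. Lowest is -1203 (Policy C).

-1203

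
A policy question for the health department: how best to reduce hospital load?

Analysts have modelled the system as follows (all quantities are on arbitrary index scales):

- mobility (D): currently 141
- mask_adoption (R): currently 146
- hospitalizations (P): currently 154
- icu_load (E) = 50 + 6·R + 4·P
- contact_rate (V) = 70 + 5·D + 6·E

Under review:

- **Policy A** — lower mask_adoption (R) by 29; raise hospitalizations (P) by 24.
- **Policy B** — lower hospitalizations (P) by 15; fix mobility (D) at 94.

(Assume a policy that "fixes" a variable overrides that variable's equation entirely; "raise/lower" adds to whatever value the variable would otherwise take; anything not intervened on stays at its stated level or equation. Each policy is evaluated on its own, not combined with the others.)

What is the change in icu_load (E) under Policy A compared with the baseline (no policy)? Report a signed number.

Baseline:
  R = 146
  P = 154
  E = 50 + 6·146 + 4·154 = 1542
Policy A (R − 29, P + 24):
  R = 146 − 29 = 117
  P = 154 + 24 = 178
  E = 50 + 6·117 + 4·178 = 1464
Change in E: 1464 − 1542 = -78

-78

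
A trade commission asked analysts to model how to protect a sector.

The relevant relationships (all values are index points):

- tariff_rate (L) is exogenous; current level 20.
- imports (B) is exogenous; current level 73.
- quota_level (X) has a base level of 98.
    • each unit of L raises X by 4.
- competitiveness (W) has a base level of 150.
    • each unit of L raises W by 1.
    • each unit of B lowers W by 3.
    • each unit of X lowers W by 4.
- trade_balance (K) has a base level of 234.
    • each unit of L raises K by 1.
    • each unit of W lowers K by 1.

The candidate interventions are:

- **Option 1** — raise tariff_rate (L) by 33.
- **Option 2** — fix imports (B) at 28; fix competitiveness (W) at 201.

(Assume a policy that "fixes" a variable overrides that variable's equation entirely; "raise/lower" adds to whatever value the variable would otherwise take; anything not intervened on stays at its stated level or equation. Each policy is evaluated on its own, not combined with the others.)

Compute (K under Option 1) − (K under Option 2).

1490

Option 1 (L + 33):
  L = 20 + 33 = 53
  B = 73
  X = 98 + 4·53 = 310
  W = 150 + 53 − 3·73 − 4·310 = -1256
  K = 234 + 53 − (-1256) = 1543
Option 2 (B := 28, W := 201):
  L = 20
  B = 28
  X = 98 + 4·20 = 178
  W = 201
  K = 234 + 20 − 201 = 53
K: 1543 − 53 = 1490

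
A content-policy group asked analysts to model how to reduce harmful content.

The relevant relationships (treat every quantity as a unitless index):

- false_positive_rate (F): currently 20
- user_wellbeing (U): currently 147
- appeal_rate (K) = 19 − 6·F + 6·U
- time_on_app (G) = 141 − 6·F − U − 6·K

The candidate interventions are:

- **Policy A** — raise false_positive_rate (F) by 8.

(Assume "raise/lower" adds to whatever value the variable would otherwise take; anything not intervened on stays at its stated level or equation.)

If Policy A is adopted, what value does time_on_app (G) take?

Policy A (F + 8):
  F = 20 + 8 = 28
  U = 147
  K = 19 − 6·28 + 6·147 = 733
  G = 141 − 6·28 − 147 − 6·733 = -4572

-4572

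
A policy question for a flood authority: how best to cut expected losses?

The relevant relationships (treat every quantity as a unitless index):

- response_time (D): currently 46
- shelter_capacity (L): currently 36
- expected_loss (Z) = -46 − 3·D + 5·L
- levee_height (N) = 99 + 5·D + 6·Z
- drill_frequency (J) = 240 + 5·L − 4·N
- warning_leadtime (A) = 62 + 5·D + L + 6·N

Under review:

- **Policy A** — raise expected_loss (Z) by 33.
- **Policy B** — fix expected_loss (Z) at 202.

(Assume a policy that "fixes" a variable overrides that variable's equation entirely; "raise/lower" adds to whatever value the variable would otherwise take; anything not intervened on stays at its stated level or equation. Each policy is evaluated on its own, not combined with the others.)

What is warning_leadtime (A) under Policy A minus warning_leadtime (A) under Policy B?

Policy A (Z + 33):
  D = 46
  L = 36
  Z = -46 − 3·46 + 5·36 (+33 from intervention) = 29
  N = 99 + 5·46 + 6·29 = 503
  A = 62 + 5·46 + 36 + 6·503 = 3346
Policy B (Z := 202):
  D = 46
  L = 36
  Z = 202
  N = 99 + 5·46 + 6·202 = 1541
  A = 62 + 5·46 + 36 + 6·1541 = 9574
A: 3346 − 9574 = -6228

-6228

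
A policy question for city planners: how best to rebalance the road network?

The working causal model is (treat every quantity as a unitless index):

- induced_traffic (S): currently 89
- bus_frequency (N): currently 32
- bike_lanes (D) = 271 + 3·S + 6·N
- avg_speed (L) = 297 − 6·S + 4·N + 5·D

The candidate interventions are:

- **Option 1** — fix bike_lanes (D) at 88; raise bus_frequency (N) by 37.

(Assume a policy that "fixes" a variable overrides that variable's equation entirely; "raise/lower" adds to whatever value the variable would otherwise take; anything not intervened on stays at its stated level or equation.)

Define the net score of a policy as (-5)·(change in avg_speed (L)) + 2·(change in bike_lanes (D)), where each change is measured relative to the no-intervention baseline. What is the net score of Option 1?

14026

Baseline:
  S = 89
  N = 32
  D = 271 + 3·89 + 6·32 = 730
  L = 297 − 6·89 + 4·32 + 5·730 = 3541
Option 1 (D := 88, N + 37):
  S = 89
  N = 32 + 37 = 69
  D = 88
  L = 297 − 6·89 + 4·69 + 5·88 = 479
ΔL = 479 − 3541 = -3062; ΔD = 88 − 730 = -642
Score = (-5)·(-3062) + 2·(-642) = 14026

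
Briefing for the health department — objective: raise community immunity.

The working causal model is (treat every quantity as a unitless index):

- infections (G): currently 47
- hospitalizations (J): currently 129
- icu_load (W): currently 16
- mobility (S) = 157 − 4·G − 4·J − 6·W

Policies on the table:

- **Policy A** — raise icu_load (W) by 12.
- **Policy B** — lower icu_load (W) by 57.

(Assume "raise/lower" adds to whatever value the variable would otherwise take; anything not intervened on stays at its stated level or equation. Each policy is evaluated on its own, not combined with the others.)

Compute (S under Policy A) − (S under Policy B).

-414

Policy A (W + 12):
  G = 47
  J = 129
  W = 16 + 12 = 28
  S = 157 − 4·47 − 4·129 − 6·28 = -715
Policy B (W − 57):
  G = 47
  J = 129
  W = 16 − 57 = -41
  S = 157 − 4·47 − 4·129 − 6·(-41) = -301
S: -715 − (-301) = -414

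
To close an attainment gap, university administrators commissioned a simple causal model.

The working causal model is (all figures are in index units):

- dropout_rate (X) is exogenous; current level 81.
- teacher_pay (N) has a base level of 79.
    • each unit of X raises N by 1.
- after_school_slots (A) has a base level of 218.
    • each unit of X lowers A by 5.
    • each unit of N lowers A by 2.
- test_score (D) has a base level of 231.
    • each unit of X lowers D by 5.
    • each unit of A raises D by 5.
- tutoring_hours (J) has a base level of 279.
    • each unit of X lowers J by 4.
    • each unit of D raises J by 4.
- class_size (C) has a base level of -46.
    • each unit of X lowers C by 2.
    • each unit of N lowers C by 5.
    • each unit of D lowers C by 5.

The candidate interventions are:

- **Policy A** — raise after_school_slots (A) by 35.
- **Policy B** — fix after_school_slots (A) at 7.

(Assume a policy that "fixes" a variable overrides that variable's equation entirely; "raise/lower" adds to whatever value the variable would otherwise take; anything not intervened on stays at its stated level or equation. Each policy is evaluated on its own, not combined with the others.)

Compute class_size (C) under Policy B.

Policy B (A := 7):
  X = 81
  N = 79 + 81 = 160
  A = 7
  D = 231 − 5·81 + 5·7 = -139
  C = -46 − 2·81 − 5·160 − 5·(-139) = -313

-313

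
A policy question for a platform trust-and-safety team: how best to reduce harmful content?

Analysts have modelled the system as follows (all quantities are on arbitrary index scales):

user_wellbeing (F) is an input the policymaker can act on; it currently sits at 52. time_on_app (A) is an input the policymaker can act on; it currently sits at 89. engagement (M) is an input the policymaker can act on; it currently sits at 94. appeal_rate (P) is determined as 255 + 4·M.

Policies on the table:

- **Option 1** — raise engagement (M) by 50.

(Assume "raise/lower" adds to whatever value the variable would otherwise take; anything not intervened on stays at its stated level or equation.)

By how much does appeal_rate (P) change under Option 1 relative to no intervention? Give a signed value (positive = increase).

200

Baseline:
  M = 94
  P = 255 + 4·94 = 631
Option 1 (M + 50):
  M = 94 + 50 = 144
  P = 255 + 4·144 = 831
Change in P: 831 − 631 = 200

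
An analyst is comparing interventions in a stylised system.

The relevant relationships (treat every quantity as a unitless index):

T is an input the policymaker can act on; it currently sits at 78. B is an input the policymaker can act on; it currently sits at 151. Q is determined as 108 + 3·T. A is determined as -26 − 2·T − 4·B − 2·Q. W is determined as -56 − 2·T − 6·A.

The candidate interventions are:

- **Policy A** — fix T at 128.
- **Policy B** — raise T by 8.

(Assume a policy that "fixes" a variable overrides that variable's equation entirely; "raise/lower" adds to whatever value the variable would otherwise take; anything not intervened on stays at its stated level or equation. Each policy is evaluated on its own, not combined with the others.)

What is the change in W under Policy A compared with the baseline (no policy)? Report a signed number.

Baseline:
  T = 78
  B = 151
  Q = 108 + 3·78 = 342
  A = -26 − 2·78 − 4·151 − 2·342 = -1470
  W = -56 − 2·78 − 6·(-1470) = 8608
Policy A (T := 128):
  T = 128
  B = 151
  Q = 108 + 3·128 = 492
  A = -26 − 2·128 − 4·151 − 2·492 = -1870
  W = -56 − 2·128 − 6·(-1870) = 10908
Change in W: 10908 − 8608 = 2300

2300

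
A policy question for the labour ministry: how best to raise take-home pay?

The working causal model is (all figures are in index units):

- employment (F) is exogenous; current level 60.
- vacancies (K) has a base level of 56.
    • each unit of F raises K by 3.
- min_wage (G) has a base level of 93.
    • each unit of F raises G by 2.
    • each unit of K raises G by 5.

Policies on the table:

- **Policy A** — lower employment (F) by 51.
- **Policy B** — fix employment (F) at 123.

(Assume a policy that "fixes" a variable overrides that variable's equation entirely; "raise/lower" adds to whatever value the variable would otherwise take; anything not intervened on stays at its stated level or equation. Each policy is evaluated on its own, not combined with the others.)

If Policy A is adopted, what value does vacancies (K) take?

Policy A (F − 51):
  F = 60 − 51 = 9
  K = 56 + 3·9 = 83

83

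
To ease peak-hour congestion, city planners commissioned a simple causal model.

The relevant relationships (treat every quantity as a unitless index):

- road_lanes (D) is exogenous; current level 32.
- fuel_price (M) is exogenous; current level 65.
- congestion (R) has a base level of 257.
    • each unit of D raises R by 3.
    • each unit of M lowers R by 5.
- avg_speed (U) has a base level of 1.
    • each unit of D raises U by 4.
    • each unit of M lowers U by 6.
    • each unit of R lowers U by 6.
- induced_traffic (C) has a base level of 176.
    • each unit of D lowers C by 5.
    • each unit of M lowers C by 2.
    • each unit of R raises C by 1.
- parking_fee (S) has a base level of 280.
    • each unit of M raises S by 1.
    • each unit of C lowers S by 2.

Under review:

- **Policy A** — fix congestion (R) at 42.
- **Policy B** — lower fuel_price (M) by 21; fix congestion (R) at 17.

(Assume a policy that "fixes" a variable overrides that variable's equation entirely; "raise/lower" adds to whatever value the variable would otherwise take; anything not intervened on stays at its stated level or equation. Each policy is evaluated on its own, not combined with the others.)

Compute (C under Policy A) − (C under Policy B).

-17

Policy A (R := 42):
  D = 32
  M = 65
  R = 42
  C = 176 − 5·32 − 2·65 + 42 = -72
Policy B (M − 21, R := 17):
  D = 32
  M = 65 − 21 = 44
  R = 17
  C = 176 − 5·32 − 2·44 + 17 = -55
C: -72 − (-55) = -17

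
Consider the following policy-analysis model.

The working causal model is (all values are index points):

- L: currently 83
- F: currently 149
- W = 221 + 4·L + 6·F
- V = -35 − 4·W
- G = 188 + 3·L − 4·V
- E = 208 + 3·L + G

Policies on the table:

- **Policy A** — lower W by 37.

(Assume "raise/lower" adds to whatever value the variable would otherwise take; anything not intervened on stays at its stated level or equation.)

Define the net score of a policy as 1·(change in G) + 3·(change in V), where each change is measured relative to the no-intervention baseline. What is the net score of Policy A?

-148

Baseline:
  L = 83
  F = 149
  W = 221 + 4·83 + 6·149 = 1447
  V = -35 − 4·1447 = -5823
  G = 188 + 3·83 − 4·(-5823) = 23729
Policy A (W − 37):
  L = 83
  F = 149
  W = 221 + 4·83 + 6·149 (−37 from intervention) = 1410
  V = -35 − 4·1410 = -5675
  G = 188 + 3·83 − 4·(-5675) = 23137
ΔG = 23137 − 23729 = -592; ΔV = -5675 − (-5823) = 148
Score = 1·(-592) + 3·148 = -148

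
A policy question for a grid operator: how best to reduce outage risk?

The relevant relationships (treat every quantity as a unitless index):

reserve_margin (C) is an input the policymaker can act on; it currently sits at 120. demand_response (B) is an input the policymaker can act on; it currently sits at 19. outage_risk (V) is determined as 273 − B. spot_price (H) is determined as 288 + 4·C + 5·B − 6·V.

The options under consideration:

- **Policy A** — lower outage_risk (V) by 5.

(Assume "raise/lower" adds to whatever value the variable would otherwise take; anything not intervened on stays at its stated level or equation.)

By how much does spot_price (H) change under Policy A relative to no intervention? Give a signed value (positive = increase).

Baseline:
  C = 120
  B = 19
  V = 273 − 19 = 254
  H = 288 + 4·120 + 5·19 − 6·254 = -661
Policy A (V − 5):
  C = 120
  B = 19
  V = 273 − 19 (−5 from intervention) = 249
  H = 288 + 4·120 + 5·19 − 6·249 = -631
Change in H: -631 − (-661) = 30

30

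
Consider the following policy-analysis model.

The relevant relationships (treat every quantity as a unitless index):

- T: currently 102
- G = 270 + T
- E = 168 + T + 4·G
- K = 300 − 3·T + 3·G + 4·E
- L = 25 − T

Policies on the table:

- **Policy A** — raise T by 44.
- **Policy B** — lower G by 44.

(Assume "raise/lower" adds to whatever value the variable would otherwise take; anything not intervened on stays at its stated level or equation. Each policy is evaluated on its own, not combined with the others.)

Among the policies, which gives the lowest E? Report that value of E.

1582

Policy A (T + 44):
  T = 102 + 44 = 146
  G = 270 + 146 = 416
  E = 168 + 146 + 4·416 = 1978
Policy B (G − 44):
  T = 102
  G = 270 + 102 (−44 from intervention) = 328
  E = 168 + 102 + 4·328 = 1582
Comparing — Policy A: E=1978, Policy B: E=1582. Lowest is 1582 (Policy B).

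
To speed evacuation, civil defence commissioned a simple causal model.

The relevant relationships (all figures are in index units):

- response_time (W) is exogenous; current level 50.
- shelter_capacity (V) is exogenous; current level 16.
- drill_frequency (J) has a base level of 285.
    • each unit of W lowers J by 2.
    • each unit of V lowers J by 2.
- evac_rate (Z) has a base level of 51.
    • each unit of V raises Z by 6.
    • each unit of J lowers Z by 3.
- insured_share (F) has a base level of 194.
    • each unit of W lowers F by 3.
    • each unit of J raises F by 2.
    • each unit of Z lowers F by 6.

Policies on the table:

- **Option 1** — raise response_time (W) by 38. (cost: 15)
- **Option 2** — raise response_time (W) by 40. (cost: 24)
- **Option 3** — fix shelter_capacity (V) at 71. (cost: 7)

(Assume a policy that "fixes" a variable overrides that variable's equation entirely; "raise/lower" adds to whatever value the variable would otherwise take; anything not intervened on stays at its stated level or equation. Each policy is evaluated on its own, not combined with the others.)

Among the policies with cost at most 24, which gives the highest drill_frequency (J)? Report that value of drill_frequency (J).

Option 1 (W + 38):
  W = 50 + 38 = 88
  V = 16
  J = 285 − 2·88 − 2·16 = 77
Option 2 (W + 40):
  W = 50 + 40 = 90
  V = 16
  J = 285 − 2·90 − 2·16 = 73
Option 3 (V := 71):
  W = 50
  V = 71
  J = 285 − 2·50 − 2·71 = 43
Comparing — Option 1: J=77, Option 2: J=73, Option 3: J=43. Highest is 77 (Option 1).

77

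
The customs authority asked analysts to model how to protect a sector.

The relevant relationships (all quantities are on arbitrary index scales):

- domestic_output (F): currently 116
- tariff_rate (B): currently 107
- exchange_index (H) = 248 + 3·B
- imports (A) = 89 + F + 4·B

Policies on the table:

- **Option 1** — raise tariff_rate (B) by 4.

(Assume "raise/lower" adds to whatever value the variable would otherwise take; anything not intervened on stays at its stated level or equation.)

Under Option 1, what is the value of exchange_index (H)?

Option 1 (B + 4):
  B = 107 + 4 = 111
  H = 248 + 3·111 = 581

581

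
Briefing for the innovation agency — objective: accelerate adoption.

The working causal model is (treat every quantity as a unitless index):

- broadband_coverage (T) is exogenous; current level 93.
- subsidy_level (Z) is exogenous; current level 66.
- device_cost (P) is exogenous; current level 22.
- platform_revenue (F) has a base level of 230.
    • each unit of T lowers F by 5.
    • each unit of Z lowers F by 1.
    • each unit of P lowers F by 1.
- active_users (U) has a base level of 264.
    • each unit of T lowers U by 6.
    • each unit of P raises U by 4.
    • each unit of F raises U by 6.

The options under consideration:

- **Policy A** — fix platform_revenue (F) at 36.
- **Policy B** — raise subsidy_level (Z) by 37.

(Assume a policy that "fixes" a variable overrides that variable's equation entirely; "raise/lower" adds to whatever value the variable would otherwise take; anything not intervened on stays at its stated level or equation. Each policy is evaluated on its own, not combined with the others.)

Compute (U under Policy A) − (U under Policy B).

Policy A (F := 36):
  T = 93
  Z = 66
  P = 22
  F = 36
  U = 264 − 6·93 + 4·22 + 6·36 = 10
Policy B (Z + 37):
  T = 93
  Z = 66 + 37 = 103
  P = 22
  F = 230 − 5·93 − 103 − 22 = -360
  U = 264 − 6·93 + 4·22 + 6·(-360) = -2366
U: 10 − (-2366) = 2376

2376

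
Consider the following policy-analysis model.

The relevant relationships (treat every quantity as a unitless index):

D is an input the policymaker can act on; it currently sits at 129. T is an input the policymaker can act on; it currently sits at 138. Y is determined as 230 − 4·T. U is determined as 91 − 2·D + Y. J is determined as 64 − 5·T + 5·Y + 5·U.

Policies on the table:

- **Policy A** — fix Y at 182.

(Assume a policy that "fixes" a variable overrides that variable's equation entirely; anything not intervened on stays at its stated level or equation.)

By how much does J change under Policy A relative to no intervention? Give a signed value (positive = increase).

Baseline:
  D = 129
  T = 138
  Y = 230 − 4·138 = -322
  U = 91 − 2·129 + (-322) = -489
  J = 64 − 5·138 + 5·(-322) + 5·(-489) = -4681
Policy A (Y := 182):
  D = 129
  T = 138
  Y = 182
  U = 91 − 2·129 + 182 = 15
  J = 64 − 5·138 + 5·182 + 5·15 = 359
Change in J: 359 − (-4681) = 5040

5040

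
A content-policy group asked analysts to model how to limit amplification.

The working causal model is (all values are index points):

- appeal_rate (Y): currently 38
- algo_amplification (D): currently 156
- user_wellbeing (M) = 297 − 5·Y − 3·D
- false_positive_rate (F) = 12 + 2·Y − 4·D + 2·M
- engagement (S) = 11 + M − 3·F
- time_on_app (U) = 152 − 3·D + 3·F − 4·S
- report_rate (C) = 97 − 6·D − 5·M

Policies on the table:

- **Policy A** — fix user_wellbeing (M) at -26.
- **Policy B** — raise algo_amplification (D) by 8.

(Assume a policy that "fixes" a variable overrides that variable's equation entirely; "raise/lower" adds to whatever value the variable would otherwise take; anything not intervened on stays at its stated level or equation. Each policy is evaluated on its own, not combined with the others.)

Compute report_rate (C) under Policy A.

-709

Policy A (M := -26):
  Y = 38
  D = 156
  M = -26
  C = 97 − 6·156 − 5·(-26) = -709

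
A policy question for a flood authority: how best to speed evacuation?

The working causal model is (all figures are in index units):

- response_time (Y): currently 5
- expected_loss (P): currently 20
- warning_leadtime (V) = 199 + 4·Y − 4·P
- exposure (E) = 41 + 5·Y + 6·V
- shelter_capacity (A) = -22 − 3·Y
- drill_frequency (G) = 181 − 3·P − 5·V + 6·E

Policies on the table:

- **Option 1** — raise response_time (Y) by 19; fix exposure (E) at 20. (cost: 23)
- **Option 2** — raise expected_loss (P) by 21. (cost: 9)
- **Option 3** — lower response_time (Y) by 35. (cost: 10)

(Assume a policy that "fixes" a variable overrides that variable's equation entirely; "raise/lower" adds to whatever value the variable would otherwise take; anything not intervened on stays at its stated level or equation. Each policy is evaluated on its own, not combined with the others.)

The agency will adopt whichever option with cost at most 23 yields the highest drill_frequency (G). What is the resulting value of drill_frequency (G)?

2159

Option 1 (Y + 19, E := 20):
  Y = 5 + 19 = 24
  P = 20
  V = 199 + 4·24 − 4·20 = 215
  E = 20
  G = 181 − 3·20 − 5·215 + 6·20 = -834
Option 2 (P + 21):
  Y = 5
  P = 20 + 21 = 41
  V = 199 + 4·5 − 4·41 = 55
  E = 41 + 5·5 + 6·55 = 396
  G = 181 − 3·41 − 5·55 + 6·396 = 2159
Option 3 (Y − 35):
  Y = 5 − 35 = -30
  P = 20
  V = 199 + 4·(-30) − 4·20 = -1
  E = 41 + 5·(-30) + 6·(-1) = -115
  G = 181 − 3·20 − 5·(-1) + 6·(-115) = -564
Comparing — Option 1: G=-834, Option 2: G=2159, Option 3: G=-564. Highest is 2159 (Option 2).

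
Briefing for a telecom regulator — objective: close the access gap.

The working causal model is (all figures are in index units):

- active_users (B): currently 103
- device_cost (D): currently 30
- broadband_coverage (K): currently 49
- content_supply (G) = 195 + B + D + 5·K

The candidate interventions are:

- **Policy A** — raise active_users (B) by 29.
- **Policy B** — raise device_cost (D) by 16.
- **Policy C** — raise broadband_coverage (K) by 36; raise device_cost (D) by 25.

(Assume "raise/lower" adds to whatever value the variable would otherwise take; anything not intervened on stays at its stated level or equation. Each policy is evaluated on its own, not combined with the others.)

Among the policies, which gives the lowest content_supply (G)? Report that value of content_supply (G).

Policy A (B + 29):
  B = 103 + 29 = 132
  D = 30
  K = 49
  G = 195 + 132 + 30 + 5·49 = 602
Policy B (D + 16):
  B = 103
  D = 30 + 16 = 46
  K = 49
  G = 195 + 103 + 46 + 5·49 = 589
Policy C (K + 36, D + 25):
  B = 103
  D = 30 + 25 = 55
  K = 49 + 36 = 85
  G = 195 + 103 + 55 + 5·85 = 778
Comparing — Policy A: G=602, Policy B: G=589, Policy C: G=778. Lowest is 589 (Policy B).

589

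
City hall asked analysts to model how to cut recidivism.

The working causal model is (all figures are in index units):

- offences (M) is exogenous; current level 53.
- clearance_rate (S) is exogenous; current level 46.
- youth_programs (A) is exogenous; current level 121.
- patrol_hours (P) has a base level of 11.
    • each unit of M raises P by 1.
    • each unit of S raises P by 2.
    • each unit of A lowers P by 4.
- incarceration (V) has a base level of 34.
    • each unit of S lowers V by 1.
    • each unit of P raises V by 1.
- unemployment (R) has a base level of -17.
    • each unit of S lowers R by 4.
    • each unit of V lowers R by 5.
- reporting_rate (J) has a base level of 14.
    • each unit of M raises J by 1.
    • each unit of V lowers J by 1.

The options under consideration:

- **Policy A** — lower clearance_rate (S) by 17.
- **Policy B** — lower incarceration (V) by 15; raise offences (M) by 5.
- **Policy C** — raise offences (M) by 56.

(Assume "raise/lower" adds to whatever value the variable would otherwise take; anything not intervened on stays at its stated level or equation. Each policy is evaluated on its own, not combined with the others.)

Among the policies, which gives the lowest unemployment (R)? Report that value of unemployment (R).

Policy A (S − 17):
  M = 53
  S = 46 − 17 = 29
  A = 121
  P = 11 + 53 + 2·29 − 4·121 = -362
  V = 34 − 29 + (-362) = -357
  R = -17 − 4·29 − 5·(-357) = 1652
Policy B (V − 15, M + 5):
  M = 53 + 5 = 58
  S = 46
  A = 121
  P = 11 + 58 + 2·46 − 4·121 = -323
  V = 34 − 46 + (-323) (−15 from intervention) = -350
  R = -17 − 4·46 − 5·(-350) = 1549
Policy C (M + 56):
  M = 53 + 56 = 109
  S = 46
  A = 121
  P = 11 + 109 + 2·46 − 4·121 = -272
  V = 34 − 46 + (-272) = -284
  R = -17 − 4·46 − 5·(-284) = 1219
Comparing — Policy A: R=1652, Policy B: R=1549, Policy C: R=1219. Lowest is 1219 (Policy C).

1219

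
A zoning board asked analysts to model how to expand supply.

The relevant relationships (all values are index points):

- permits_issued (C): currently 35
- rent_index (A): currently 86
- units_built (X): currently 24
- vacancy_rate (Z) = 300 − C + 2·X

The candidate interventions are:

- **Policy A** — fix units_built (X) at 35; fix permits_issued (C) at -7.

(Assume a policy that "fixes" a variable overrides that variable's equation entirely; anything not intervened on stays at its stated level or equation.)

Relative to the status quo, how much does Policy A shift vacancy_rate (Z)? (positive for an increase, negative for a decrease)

64

Baseline:
  C = 35
  X = 24
  Z = 300 − 35 + 2·24 = 313
Policy A (X := 35, C := -7):
  C = -7
  X = 35
  Z = 300 − (-7) + 2·35 = 377
Change in Z: 377 − 313 = 64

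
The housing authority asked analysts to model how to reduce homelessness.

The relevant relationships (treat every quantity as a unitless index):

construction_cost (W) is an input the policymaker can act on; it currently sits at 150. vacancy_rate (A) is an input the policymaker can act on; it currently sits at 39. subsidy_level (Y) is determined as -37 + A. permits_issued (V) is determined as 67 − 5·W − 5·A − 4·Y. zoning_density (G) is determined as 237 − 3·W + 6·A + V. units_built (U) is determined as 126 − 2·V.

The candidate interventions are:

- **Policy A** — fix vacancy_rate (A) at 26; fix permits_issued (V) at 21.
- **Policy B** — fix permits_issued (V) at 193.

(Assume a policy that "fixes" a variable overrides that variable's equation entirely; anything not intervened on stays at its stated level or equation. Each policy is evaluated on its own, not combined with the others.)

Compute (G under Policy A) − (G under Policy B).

-250

Policy A (A := 26, V := 21):
  W = 150
  A = 26
  Y = -37 + 26 = -11
  V = 21
  G = 237 − 3·150 + 6·26 + 21 = -36
Policy B (V := 193):
  W = 150
  A = 39
  Y = -37 + 39 = 2
  V = 193
  G = 237 − 3·150 + 6·39 + 193 = 214
G: -36 − 214 = -250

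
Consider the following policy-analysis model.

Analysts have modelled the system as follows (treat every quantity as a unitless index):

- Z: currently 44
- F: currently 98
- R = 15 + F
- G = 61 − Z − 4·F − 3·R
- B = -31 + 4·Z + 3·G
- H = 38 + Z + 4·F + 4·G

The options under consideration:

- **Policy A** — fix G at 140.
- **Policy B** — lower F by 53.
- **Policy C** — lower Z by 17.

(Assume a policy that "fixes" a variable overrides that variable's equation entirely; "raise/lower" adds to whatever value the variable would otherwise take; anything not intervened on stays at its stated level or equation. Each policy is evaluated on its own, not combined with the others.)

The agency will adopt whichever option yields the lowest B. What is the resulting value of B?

Policy A (G := 140):
  Z = 44
  F = 98
  R = 15 + 98 = 113
  G = 140
  B = -31 + 4·44 + 3·140 = 565
Policy B (F − 53):
  Z = 44
  F = 98 − 53 = 45
  R = 15 + 45 = 60
  G = 61 − 44 − 4·45 − 3·60 = -343
  B = -31 + 4·44 + 3·(-343) = -884
Policy C (Z − 17):
  Z = 44 − 17 = 27
  F = 98
  R = 15 + 98 = 113
  G = 61 − 27 − 4·98 − 3·113 = -697
  B = -31 + 4·27 + 3·(-697) = -2014
Comparing — Policy A: B=565, Policy B: B=-884, Policy C: B=-2014. Lowest is -2014 (Policy C).

-2014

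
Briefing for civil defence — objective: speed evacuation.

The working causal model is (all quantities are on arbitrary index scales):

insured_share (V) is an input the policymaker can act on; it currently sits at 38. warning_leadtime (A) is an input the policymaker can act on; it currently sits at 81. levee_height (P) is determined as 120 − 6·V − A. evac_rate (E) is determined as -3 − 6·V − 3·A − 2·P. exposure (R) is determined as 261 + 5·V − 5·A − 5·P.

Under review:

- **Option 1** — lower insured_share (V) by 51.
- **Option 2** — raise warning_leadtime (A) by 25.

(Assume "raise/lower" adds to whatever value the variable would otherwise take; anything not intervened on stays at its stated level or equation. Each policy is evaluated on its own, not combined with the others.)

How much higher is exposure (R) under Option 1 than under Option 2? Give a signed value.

-1785

Option 1 (V − 51):
  V = 38 − 51 = -13
  A = 81
  P = 120 − 6·(-13) − 81 = 117
  R = 261 + 5·(-13) − 5·81 − 5·117 = -794
Option 2 (A + 25):
  V = 38
  A = 81 + 25 = 106
  P = 120 − 6·38 − 106 = -214
  R = 261 + 5·38 − 5·106 − 5·(-214) = 991
R: -794 − 991 = -1785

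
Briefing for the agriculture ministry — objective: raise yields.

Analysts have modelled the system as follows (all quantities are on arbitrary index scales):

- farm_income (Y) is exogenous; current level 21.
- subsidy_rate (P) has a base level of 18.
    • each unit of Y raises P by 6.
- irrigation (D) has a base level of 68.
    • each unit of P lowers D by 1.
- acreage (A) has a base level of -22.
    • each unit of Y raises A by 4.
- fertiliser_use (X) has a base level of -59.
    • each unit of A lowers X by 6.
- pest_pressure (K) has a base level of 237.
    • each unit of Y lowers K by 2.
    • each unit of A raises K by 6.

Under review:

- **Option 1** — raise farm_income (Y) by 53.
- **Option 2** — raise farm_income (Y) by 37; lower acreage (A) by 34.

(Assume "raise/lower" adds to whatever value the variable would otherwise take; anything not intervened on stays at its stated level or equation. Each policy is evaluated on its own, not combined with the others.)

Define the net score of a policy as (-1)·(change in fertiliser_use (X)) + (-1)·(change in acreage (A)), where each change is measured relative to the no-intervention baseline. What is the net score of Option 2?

Baseline:
  Y = 21
  A = -22 + 4·21 = 62
  X = -59 − 6·62 = -431
Option 2 (Y + 37, A − 34):
  Y = 21 + 37 = 58
  A = -22 + 4·58 (−34 from intervention) = 176
  X = -59 − 6·176 = -1115
ΔX = -1115 − (-431) = -684; ΔA = 176 − 62 = 114
Score = (-1)·(-684) + (-1)·114 = 570

570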